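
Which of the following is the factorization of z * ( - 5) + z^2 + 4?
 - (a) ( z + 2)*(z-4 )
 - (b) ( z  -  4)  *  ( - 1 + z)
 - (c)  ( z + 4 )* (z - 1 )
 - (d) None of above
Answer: b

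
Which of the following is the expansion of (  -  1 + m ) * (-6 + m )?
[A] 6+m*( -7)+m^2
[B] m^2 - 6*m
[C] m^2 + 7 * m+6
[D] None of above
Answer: A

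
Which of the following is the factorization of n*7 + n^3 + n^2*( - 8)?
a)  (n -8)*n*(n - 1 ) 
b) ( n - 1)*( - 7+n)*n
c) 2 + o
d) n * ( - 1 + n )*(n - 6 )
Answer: b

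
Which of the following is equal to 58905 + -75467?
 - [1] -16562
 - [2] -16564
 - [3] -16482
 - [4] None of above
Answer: 1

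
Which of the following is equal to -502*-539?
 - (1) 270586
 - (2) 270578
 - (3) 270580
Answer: 2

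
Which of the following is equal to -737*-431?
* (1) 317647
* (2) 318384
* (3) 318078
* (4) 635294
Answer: 1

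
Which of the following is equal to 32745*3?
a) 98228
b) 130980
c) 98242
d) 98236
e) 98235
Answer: e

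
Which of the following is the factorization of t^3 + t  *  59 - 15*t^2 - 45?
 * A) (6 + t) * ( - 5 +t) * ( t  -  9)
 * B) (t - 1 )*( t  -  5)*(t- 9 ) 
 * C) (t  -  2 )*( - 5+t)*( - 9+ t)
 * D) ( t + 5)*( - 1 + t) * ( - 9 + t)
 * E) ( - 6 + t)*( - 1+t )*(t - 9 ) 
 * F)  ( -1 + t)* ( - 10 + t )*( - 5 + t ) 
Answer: B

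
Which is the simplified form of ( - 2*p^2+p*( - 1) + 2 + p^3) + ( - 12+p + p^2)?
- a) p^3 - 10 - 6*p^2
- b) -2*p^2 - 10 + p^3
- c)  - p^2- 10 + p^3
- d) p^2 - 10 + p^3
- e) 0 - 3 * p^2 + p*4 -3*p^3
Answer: c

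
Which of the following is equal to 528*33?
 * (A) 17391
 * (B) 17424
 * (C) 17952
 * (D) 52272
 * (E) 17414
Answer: B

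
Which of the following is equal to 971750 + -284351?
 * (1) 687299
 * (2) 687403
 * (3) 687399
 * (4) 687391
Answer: 3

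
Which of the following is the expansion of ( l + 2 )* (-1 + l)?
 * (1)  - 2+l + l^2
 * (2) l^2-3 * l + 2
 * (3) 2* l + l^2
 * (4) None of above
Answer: 1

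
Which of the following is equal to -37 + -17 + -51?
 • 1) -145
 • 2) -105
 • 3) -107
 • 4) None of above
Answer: 2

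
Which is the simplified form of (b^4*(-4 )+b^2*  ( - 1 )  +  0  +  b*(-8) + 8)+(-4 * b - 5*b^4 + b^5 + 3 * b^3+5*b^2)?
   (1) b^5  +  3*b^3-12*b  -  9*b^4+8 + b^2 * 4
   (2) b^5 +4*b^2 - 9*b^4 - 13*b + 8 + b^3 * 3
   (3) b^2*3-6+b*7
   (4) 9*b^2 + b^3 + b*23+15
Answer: 1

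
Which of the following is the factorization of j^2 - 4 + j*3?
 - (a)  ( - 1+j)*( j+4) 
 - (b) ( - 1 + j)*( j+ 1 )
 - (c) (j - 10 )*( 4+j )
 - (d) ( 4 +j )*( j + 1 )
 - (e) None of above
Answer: a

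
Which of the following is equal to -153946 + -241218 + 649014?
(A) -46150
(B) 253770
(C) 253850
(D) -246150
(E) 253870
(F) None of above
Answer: C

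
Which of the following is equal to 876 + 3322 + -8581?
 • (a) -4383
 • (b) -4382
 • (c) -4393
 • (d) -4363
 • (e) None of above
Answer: a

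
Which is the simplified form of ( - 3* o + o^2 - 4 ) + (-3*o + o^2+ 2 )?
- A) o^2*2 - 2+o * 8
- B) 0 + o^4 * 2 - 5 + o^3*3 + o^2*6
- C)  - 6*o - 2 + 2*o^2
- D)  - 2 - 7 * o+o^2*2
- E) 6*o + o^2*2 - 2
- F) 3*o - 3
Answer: C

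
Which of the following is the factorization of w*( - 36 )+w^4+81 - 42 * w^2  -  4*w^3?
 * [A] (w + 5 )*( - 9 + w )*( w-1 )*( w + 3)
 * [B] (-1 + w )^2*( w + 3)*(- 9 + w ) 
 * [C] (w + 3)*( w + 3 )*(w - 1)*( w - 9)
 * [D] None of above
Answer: C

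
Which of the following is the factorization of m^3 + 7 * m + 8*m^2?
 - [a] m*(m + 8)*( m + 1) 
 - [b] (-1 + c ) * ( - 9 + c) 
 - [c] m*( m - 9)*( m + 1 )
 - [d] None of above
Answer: d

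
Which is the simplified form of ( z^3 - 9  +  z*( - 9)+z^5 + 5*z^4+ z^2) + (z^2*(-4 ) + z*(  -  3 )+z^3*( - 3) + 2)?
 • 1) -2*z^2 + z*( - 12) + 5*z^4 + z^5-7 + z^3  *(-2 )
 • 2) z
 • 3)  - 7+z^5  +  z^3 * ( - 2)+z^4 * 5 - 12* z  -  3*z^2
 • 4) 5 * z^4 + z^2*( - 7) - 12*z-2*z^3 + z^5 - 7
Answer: 3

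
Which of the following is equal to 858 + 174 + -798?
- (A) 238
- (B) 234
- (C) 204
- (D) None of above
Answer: B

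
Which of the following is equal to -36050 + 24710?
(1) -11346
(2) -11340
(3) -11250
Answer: 2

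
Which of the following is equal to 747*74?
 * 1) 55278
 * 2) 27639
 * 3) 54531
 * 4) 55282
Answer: 1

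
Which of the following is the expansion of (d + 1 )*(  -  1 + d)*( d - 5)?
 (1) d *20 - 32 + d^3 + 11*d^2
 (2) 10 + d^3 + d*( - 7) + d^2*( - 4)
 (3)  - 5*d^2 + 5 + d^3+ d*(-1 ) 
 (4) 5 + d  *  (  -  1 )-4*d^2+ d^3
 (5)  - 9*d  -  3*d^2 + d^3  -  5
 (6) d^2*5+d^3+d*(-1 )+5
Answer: 3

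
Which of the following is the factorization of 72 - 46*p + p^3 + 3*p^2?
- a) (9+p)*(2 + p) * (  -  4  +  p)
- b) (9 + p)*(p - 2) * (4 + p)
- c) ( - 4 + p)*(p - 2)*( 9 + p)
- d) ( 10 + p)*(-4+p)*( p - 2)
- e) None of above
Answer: c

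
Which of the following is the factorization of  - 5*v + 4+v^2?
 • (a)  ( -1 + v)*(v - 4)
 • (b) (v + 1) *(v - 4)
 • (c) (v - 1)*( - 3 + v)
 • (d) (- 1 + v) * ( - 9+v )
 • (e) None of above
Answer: a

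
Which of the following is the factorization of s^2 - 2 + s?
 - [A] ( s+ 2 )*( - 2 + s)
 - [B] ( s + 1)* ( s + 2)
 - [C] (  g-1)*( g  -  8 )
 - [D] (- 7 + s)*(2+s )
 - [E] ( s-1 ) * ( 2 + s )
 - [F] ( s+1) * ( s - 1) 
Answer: E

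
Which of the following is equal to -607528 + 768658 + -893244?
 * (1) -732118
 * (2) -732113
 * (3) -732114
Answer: 3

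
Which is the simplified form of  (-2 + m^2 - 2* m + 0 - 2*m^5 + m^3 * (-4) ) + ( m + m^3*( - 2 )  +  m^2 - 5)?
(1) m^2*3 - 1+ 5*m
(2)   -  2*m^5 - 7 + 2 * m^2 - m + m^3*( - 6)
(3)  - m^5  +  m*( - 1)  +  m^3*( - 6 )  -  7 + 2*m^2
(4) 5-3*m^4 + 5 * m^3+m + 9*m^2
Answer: 2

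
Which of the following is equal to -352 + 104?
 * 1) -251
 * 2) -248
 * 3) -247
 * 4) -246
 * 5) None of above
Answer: 2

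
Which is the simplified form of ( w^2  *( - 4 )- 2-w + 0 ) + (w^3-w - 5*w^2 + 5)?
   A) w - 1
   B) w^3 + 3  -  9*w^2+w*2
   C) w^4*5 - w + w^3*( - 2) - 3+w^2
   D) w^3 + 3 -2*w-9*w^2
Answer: D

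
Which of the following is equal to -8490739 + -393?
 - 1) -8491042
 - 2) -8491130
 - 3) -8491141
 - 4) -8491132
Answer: 4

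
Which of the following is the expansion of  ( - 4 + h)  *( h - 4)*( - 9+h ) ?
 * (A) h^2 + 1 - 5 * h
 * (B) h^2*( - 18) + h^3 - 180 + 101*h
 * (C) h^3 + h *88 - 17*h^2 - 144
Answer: C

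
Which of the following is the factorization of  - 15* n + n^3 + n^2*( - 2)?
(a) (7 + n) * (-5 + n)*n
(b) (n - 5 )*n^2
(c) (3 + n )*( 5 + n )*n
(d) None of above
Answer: d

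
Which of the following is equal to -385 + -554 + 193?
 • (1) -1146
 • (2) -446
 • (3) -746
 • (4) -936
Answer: 3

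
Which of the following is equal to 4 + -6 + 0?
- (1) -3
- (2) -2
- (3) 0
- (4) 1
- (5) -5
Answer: 2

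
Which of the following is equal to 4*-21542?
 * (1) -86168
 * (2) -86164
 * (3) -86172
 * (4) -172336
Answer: 1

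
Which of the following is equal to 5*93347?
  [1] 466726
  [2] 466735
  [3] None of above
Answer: 2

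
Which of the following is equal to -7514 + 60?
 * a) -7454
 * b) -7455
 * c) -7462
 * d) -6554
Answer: a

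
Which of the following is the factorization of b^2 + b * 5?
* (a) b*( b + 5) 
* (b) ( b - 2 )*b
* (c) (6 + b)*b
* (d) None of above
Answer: a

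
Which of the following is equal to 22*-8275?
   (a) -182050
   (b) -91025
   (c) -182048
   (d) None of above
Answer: a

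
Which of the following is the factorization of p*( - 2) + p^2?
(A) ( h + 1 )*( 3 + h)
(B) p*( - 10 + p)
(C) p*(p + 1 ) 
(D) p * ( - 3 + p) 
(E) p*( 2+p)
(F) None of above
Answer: F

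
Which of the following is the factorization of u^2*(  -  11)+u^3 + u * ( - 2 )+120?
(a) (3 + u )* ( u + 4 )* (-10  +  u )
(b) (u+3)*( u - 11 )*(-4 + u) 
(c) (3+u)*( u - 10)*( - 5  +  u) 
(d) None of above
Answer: d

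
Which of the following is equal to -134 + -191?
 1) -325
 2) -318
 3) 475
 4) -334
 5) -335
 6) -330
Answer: 1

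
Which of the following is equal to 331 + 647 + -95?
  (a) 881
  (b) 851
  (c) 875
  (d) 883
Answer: d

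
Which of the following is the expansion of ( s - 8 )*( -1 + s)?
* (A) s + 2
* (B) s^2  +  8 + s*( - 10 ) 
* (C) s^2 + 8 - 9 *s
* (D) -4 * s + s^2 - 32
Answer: C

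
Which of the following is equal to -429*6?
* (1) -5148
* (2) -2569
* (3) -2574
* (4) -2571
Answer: 3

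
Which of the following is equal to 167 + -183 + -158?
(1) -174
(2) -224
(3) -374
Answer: 1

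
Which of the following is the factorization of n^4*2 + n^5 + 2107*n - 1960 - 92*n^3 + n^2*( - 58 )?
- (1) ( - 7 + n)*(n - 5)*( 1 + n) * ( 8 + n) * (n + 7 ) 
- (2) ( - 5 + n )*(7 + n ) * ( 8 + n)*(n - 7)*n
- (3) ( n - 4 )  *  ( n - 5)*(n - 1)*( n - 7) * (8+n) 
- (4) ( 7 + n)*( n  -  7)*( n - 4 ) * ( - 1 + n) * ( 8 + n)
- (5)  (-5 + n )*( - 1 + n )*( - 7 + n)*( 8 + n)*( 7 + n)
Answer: 5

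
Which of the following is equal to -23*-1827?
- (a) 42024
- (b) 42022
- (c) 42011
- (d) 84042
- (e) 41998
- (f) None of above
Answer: f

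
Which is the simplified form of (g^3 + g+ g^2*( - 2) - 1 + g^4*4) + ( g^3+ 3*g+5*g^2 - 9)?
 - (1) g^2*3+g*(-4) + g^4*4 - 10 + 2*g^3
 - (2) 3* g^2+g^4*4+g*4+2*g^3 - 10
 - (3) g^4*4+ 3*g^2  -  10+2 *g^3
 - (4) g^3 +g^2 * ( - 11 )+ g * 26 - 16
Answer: 2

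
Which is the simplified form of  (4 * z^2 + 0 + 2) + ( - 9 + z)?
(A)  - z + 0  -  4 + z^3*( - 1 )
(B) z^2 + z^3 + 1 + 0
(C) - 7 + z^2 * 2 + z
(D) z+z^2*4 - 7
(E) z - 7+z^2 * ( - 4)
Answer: D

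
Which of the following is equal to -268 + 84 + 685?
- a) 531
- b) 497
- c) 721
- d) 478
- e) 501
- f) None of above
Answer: e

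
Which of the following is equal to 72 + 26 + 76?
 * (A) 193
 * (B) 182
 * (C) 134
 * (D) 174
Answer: D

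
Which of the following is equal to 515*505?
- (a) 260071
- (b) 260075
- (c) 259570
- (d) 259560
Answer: b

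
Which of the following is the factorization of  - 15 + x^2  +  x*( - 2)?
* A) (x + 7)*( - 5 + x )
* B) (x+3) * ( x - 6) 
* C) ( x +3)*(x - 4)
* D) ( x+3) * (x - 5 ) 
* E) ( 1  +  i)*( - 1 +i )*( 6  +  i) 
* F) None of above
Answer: D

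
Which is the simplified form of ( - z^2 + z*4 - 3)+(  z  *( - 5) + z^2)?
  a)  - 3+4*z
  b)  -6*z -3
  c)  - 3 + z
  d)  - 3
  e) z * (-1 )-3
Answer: e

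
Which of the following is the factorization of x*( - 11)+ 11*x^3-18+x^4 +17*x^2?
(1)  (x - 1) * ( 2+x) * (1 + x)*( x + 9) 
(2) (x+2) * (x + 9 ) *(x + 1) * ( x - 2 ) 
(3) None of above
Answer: 1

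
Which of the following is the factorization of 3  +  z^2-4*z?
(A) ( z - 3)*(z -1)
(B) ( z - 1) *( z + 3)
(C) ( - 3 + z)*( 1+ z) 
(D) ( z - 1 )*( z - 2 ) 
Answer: A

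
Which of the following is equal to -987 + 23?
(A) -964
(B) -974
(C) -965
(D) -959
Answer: A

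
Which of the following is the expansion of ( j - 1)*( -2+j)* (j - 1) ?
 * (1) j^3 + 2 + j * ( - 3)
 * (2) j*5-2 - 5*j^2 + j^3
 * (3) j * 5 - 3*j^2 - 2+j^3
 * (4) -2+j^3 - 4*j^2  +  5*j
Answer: 4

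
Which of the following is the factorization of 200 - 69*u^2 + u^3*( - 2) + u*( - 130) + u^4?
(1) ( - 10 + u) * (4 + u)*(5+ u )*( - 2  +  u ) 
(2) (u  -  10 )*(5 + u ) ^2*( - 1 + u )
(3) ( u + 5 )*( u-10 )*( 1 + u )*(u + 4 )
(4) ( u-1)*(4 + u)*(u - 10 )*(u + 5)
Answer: 4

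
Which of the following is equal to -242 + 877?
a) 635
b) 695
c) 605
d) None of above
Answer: a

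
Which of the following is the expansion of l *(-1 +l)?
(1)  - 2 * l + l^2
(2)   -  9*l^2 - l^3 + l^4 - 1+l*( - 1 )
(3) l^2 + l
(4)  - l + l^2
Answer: 4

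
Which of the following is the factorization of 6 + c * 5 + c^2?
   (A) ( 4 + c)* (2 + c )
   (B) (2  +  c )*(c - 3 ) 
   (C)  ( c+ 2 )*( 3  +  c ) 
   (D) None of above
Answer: C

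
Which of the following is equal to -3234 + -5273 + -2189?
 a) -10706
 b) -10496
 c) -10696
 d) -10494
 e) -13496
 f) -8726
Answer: c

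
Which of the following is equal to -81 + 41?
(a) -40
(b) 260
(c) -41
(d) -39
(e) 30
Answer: a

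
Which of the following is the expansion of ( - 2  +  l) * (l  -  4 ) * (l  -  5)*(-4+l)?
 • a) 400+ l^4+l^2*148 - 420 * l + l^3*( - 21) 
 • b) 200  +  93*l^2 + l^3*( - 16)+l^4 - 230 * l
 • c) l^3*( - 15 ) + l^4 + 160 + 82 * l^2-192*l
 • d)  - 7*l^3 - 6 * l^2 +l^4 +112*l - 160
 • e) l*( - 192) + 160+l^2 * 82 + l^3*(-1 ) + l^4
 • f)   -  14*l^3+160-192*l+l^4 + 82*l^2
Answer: c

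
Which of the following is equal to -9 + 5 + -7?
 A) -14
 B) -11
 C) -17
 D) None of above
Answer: B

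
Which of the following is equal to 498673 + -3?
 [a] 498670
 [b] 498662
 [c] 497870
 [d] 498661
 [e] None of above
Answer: a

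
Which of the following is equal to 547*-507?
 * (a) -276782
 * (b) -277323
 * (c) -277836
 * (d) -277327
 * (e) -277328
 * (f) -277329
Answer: f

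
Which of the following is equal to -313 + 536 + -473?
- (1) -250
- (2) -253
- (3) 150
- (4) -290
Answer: 1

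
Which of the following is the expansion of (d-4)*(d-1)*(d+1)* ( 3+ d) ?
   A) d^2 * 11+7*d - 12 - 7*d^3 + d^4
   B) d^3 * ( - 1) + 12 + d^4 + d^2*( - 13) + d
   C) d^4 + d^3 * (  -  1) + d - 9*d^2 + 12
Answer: B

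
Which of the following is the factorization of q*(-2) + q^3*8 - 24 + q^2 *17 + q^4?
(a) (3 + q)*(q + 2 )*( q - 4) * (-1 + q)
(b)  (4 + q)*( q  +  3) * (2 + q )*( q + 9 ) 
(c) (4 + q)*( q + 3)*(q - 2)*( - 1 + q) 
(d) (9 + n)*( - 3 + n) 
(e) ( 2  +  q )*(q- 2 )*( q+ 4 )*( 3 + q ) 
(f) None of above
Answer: f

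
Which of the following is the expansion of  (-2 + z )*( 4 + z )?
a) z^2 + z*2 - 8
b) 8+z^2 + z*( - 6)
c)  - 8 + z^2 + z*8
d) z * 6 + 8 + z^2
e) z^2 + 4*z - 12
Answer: a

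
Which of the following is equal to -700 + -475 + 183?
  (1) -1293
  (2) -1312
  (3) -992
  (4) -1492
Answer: 3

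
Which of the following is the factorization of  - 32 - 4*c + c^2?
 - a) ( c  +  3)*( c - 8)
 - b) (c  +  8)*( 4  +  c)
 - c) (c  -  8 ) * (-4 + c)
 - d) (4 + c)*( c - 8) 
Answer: d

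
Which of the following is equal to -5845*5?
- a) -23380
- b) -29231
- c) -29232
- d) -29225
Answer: d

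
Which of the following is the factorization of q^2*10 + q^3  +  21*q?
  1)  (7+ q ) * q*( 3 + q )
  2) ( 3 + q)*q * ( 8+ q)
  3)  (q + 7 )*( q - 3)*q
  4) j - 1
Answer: 1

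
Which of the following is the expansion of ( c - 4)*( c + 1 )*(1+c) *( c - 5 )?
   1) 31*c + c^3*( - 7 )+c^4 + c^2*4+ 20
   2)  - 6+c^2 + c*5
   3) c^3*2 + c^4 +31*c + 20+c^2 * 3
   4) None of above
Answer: 4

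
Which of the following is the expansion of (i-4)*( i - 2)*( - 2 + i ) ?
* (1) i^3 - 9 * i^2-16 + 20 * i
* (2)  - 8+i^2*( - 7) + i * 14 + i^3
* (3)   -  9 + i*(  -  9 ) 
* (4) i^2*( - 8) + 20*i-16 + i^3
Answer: 4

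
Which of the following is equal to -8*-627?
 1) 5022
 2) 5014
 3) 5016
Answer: 3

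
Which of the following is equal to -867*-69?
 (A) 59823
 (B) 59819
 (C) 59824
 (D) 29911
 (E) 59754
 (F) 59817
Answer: A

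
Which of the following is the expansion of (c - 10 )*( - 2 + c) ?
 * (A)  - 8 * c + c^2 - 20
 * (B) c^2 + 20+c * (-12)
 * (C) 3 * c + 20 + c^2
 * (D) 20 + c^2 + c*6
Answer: B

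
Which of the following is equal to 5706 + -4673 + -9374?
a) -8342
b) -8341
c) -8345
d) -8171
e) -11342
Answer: b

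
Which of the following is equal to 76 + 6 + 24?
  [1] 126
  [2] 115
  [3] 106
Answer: 3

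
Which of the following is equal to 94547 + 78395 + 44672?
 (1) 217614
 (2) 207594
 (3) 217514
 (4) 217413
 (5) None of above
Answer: 1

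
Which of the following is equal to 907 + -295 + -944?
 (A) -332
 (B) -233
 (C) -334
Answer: A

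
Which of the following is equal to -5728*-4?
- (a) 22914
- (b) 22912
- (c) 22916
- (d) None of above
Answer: b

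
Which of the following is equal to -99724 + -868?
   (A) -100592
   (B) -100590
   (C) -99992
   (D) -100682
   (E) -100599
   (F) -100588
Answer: A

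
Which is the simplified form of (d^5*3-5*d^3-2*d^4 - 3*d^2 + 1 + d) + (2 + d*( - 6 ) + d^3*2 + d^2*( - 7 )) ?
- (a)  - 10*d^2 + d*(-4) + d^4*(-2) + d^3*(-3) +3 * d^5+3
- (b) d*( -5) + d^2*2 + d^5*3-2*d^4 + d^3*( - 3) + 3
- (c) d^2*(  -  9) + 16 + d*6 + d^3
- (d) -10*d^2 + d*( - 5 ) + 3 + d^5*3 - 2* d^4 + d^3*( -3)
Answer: d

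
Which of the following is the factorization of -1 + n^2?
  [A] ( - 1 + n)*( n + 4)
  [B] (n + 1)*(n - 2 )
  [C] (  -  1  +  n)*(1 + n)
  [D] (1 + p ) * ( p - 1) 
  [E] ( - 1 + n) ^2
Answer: C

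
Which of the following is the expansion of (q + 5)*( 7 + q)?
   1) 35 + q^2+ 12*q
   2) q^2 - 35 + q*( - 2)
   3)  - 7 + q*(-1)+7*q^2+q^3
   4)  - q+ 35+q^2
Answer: 1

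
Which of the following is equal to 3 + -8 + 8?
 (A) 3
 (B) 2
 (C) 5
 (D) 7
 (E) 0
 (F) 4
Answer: A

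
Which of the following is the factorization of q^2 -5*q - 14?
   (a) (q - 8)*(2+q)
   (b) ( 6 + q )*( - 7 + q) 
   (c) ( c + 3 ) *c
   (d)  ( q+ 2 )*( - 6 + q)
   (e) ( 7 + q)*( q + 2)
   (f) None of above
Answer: f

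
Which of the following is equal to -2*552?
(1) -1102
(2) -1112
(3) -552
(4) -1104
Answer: 4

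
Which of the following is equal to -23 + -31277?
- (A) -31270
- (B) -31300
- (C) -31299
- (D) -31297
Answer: B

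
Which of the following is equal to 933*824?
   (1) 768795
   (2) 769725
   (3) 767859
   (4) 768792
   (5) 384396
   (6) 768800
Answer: 4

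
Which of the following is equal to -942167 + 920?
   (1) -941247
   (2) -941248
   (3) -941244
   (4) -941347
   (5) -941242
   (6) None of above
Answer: 1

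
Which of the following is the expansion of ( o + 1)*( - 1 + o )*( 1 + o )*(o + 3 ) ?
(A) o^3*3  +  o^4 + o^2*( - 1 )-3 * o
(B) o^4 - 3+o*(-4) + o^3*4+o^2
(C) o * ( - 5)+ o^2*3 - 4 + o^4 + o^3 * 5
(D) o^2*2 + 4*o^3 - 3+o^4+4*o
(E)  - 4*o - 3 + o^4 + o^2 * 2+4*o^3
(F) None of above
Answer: E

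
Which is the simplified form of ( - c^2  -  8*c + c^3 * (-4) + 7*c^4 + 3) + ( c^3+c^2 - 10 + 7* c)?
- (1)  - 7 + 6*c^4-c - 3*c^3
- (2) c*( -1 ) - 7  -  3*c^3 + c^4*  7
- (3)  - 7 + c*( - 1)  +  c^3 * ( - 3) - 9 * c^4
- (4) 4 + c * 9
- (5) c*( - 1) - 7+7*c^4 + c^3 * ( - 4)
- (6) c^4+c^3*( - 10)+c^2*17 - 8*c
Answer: 2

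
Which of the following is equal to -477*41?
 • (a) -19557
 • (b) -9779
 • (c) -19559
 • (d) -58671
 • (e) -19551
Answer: a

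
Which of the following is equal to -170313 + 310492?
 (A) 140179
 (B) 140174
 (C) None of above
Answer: A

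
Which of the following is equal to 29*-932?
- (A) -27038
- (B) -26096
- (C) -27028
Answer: C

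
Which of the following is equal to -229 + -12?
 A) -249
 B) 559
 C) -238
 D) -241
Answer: D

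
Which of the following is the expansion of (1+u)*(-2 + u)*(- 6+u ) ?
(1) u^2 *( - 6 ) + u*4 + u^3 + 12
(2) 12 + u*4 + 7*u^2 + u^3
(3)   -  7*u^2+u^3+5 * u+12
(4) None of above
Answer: 4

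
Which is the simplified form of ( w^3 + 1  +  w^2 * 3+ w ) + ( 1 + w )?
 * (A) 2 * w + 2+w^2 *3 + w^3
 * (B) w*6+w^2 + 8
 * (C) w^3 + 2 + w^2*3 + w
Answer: A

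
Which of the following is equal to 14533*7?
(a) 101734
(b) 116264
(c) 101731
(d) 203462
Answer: c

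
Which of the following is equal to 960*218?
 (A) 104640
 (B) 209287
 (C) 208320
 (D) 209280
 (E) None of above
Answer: D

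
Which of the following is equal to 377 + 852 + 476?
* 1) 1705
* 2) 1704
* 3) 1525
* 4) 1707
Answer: 1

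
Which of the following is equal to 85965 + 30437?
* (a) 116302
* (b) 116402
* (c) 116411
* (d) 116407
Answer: b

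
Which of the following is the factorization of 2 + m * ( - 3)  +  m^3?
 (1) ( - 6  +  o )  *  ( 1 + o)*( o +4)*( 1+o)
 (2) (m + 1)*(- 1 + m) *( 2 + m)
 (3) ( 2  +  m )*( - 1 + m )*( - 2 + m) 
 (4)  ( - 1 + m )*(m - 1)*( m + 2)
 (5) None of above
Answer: 4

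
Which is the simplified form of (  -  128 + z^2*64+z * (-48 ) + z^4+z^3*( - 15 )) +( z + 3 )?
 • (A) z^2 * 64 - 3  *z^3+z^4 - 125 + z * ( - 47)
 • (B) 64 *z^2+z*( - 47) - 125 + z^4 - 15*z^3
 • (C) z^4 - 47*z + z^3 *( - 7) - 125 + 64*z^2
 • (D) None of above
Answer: B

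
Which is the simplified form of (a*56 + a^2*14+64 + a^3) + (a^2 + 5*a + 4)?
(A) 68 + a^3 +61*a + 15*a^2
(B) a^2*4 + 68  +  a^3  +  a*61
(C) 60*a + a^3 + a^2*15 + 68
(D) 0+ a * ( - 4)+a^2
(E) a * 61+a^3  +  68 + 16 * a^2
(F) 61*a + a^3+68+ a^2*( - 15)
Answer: A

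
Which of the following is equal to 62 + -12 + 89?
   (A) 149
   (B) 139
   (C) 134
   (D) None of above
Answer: B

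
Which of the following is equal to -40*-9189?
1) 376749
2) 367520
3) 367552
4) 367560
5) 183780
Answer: 4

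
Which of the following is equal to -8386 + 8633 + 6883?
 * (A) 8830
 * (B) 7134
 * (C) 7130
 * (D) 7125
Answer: C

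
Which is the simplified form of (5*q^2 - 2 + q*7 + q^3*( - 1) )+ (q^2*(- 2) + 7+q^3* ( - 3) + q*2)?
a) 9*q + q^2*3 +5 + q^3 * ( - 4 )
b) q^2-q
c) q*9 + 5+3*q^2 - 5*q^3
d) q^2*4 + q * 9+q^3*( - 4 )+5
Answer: a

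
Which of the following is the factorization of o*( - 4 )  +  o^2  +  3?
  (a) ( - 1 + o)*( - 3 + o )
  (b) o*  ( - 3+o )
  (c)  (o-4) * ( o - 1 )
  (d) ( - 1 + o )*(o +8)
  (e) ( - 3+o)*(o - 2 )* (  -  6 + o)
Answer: a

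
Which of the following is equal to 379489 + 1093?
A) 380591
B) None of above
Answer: B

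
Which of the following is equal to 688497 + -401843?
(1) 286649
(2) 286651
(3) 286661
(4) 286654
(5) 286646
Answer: 4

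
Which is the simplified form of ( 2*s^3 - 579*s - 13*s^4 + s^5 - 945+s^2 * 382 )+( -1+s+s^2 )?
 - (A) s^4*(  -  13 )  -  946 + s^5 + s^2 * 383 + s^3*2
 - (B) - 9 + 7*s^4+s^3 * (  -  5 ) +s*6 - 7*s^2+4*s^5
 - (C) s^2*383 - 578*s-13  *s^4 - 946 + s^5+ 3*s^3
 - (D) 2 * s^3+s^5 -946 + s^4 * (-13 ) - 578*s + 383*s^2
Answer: D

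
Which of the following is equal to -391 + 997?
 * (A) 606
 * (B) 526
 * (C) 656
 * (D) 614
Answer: A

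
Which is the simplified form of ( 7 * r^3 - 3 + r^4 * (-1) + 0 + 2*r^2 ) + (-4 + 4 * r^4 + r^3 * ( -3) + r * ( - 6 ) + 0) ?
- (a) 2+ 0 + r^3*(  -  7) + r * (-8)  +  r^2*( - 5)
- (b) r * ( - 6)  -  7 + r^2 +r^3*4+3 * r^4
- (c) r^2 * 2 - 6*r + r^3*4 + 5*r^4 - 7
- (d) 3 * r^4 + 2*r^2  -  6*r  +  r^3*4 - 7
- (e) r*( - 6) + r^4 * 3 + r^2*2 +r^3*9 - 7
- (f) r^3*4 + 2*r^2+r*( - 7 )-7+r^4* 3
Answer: d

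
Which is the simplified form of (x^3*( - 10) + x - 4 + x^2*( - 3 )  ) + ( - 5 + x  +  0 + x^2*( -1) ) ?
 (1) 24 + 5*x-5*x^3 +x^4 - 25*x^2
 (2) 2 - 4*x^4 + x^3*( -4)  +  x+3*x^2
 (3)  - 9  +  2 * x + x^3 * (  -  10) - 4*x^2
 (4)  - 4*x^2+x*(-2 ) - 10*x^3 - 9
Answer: 3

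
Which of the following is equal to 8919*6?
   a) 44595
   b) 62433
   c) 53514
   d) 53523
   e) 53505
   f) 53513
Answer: c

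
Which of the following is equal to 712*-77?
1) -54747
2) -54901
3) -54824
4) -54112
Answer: 3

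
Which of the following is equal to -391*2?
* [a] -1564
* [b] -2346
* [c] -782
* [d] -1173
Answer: c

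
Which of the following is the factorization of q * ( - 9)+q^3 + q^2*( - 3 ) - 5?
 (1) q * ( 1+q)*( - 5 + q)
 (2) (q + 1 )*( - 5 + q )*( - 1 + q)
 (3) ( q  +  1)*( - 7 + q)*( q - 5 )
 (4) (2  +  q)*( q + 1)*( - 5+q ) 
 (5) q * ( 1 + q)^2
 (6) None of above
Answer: 6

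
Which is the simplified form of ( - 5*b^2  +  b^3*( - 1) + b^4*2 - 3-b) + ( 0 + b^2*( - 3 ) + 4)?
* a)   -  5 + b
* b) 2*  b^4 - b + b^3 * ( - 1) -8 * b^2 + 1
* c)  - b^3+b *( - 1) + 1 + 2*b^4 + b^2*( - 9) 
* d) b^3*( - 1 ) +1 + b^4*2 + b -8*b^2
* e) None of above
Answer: b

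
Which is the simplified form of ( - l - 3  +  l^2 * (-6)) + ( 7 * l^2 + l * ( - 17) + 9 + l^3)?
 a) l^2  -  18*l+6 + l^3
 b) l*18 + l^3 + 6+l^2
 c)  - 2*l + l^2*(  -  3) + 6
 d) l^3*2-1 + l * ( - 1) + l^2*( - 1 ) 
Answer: a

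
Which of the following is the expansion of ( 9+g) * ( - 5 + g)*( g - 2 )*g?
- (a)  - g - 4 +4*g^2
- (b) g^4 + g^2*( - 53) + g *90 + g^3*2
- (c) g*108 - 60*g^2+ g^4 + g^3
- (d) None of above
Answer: b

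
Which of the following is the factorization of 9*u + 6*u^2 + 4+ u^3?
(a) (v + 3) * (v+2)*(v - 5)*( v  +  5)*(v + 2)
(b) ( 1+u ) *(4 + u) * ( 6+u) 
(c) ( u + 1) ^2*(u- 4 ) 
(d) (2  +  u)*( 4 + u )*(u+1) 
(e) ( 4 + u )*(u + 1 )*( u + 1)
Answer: e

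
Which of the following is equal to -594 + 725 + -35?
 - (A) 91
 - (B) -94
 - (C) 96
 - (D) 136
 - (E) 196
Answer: C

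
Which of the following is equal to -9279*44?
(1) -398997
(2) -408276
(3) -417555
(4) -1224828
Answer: 2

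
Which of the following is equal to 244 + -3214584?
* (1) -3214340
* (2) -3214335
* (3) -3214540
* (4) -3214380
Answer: 1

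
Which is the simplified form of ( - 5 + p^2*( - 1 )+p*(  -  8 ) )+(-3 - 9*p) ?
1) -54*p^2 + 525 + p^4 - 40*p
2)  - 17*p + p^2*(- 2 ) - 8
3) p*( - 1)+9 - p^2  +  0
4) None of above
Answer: 4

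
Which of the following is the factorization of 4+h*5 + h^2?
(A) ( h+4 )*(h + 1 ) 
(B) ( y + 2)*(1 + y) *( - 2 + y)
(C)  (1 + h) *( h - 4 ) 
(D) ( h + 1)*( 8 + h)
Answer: A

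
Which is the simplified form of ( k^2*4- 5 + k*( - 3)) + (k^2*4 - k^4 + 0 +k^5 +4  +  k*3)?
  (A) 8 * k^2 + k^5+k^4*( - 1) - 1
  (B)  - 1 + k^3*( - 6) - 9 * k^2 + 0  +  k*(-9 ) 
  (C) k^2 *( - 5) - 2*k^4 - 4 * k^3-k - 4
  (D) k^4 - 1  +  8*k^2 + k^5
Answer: A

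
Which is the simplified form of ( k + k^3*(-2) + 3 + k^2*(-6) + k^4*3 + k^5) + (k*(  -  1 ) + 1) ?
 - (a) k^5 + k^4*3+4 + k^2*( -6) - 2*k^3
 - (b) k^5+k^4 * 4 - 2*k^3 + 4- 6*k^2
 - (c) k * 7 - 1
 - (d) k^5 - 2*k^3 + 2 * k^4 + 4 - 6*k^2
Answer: a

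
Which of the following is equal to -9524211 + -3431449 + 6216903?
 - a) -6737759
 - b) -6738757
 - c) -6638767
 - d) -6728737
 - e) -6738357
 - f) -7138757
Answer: b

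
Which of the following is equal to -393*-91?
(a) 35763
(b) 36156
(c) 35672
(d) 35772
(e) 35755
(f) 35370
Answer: a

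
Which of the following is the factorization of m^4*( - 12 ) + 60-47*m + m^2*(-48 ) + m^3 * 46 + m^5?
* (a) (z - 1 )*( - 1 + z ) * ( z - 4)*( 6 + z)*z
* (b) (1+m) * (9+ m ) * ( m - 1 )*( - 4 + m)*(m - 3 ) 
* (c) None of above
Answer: c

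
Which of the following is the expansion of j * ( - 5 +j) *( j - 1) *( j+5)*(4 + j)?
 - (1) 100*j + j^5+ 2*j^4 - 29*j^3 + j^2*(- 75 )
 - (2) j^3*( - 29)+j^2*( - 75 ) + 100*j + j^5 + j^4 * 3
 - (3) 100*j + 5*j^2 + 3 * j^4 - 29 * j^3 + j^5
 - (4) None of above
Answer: 2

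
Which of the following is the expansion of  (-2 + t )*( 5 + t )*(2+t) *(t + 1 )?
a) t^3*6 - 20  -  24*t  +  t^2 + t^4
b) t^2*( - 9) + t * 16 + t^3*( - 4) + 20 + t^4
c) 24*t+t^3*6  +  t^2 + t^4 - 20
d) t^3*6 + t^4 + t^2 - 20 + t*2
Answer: a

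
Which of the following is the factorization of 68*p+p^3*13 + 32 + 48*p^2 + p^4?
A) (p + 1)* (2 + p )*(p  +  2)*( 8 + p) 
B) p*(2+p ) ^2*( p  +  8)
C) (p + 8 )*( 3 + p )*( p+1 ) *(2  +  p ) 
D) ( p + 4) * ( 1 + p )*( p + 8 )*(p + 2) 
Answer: A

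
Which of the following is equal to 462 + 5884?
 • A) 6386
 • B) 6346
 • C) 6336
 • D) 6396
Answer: B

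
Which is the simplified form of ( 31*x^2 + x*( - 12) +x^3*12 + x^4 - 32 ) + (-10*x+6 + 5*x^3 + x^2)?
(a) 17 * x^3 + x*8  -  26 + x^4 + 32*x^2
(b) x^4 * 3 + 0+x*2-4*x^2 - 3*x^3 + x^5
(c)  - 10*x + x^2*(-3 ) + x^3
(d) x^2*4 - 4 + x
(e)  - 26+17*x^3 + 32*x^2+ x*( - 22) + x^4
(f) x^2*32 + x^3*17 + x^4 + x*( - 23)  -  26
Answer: e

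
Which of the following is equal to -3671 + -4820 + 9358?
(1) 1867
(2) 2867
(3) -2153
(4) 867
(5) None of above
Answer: 4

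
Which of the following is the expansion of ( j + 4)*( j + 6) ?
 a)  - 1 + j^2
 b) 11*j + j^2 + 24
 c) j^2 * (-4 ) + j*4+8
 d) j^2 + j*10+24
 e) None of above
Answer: d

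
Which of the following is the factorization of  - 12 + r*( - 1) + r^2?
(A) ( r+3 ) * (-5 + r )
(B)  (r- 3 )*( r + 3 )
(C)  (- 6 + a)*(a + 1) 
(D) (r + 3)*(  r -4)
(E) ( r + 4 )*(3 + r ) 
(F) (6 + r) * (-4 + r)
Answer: D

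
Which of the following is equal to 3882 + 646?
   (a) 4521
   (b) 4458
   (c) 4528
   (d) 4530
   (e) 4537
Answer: c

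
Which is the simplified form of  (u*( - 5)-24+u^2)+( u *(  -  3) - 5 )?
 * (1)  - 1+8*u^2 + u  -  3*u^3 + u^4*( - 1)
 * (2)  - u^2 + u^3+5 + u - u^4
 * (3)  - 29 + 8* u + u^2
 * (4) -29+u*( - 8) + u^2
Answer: 4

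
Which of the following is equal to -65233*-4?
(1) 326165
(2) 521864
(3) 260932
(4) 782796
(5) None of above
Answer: 3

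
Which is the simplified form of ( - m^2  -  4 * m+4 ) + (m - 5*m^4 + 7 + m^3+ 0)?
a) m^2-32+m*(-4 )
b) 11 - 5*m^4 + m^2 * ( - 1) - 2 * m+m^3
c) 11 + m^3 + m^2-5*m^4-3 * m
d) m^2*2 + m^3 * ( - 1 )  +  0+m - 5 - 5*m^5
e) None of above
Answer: e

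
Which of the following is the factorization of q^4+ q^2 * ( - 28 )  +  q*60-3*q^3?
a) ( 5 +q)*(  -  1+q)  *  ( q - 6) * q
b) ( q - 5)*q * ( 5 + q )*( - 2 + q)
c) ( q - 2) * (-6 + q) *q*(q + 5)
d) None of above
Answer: c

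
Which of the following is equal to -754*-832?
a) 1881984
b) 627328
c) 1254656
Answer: b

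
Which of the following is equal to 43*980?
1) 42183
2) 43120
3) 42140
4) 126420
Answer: 3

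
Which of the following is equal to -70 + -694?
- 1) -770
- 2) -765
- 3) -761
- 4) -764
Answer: 4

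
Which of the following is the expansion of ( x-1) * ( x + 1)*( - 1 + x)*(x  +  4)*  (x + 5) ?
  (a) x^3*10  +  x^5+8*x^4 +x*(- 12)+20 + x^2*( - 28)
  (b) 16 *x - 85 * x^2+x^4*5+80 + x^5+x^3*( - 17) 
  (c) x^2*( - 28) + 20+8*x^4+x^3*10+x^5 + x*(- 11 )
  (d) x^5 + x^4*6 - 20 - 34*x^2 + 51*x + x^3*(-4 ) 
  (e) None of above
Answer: c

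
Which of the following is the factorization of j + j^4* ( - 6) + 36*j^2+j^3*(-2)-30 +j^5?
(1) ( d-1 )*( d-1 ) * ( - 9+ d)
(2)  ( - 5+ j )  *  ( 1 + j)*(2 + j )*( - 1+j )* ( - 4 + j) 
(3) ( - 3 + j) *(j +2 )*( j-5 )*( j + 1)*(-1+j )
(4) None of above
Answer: 3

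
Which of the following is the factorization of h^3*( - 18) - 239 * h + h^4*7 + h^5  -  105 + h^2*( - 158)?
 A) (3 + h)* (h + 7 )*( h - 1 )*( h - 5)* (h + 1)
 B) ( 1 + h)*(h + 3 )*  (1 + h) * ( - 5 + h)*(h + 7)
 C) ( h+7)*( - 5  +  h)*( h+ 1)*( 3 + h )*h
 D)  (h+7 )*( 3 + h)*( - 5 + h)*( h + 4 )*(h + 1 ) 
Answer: B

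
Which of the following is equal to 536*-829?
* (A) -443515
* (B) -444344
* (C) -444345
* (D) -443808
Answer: B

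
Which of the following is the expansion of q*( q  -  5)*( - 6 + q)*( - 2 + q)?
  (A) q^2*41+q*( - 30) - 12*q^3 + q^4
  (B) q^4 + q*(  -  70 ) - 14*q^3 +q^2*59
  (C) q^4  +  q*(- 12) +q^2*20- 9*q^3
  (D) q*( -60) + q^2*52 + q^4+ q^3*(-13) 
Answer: D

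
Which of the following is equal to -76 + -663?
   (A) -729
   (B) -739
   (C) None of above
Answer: B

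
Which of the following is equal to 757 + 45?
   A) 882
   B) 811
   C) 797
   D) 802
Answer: D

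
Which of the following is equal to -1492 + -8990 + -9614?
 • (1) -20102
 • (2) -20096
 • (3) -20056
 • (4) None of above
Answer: 2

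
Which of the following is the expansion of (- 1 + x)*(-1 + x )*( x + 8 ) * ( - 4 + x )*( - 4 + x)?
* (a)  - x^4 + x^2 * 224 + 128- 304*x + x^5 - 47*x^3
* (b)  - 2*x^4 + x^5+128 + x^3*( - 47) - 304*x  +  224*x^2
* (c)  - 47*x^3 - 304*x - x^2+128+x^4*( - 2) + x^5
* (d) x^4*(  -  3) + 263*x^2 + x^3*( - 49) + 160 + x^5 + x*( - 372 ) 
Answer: b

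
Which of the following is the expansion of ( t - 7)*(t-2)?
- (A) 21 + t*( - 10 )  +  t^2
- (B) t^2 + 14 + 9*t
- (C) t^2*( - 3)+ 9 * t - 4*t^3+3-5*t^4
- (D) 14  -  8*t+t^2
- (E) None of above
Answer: E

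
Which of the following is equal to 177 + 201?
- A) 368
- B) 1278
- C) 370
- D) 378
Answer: D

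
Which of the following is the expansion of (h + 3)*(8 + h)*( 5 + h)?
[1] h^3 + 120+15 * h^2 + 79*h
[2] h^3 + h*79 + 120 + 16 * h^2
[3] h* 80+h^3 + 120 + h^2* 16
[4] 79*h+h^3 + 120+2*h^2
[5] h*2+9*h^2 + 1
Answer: 2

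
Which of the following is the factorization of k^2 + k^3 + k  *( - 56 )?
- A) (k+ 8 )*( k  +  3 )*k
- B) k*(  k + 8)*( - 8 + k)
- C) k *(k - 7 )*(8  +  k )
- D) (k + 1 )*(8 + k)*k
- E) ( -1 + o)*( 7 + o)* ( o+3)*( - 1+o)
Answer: C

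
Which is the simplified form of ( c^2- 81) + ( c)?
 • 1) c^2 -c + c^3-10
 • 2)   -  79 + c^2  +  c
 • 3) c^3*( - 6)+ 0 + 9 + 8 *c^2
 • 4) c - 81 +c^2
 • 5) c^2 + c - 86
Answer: 4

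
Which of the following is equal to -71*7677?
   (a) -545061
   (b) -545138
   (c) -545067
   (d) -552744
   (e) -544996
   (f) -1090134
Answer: c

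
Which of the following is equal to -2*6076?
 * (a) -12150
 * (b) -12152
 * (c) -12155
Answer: b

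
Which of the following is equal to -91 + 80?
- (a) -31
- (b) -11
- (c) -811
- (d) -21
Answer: b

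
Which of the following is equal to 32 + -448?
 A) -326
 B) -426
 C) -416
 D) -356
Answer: C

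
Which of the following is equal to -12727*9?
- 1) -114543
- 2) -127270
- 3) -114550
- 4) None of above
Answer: 1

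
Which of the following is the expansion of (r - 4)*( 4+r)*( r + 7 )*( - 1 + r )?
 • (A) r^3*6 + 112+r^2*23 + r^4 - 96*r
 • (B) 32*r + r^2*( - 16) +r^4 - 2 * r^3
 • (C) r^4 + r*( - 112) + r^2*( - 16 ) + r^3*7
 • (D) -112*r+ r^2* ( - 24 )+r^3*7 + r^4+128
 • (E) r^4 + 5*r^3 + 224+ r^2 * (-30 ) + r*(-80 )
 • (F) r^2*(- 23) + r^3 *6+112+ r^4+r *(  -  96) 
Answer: F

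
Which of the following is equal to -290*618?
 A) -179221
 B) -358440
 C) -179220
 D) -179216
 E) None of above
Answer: C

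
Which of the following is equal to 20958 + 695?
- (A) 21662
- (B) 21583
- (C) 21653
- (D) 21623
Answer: C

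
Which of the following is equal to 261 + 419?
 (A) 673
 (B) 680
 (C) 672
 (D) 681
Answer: B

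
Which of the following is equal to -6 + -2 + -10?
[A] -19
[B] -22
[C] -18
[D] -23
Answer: C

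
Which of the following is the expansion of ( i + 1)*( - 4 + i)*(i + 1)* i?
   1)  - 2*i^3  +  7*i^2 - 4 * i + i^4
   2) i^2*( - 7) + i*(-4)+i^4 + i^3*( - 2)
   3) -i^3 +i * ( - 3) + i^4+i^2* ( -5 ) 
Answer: 2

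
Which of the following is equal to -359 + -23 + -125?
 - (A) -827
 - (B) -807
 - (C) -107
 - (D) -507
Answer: D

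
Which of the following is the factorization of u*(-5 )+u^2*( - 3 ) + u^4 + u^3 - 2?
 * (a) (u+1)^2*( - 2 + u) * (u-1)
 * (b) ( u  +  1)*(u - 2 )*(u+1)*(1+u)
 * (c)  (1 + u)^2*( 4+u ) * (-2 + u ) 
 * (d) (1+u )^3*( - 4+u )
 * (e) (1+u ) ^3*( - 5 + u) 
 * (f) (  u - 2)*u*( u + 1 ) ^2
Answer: b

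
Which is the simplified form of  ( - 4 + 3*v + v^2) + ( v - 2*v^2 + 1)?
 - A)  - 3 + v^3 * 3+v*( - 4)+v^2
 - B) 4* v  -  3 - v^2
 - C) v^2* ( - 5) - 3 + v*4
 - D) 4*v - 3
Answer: B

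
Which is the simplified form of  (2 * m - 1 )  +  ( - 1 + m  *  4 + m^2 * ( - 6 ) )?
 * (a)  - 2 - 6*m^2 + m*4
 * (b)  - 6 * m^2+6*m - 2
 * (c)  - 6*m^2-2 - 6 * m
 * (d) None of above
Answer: b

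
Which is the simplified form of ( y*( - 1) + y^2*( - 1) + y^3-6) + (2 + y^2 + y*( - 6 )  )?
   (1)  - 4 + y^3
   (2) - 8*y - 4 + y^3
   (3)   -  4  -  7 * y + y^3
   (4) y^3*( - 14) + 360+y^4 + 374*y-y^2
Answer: 3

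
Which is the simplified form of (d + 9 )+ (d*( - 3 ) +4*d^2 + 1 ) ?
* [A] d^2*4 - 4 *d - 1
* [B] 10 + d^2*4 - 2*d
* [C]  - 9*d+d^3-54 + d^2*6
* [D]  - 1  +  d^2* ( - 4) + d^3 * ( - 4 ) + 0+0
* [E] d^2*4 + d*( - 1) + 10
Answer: B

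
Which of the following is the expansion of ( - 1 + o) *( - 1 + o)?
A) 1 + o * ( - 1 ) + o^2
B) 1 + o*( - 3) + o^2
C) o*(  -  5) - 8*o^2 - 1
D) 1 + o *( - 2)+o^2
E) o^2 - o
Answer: D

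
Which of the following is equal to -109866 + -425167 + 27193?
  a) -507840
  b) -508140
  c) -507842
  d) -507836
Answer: a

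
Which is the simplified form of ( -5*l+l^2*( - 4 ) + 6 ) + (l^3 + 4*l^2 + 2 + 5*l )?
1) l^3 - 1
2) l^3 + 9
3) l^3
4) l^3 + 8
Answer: 4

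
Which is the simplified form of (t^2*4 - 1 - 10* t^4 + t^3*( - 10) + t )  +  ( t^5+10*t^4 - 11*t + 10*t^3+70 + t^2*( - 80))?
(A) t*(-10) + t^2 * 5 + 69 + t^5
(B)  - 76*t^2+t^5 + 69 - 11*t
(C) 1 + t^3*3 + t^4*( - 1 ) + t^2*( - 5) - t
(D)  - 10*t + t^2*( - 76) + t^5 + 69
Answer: D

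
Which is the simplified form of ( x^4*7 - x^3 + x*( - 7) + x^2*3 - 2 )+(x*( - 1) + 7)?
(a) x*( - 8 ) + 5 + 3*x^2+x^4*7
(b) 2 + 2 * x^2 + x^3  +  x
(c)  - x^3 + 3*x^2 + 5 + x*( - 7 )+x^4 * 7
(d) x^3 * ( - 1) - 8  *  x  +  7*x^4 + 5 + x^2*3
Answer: d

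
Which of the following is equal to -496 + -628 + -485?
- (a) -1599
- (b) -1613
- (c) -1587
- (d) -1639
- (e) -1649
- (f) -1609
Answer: f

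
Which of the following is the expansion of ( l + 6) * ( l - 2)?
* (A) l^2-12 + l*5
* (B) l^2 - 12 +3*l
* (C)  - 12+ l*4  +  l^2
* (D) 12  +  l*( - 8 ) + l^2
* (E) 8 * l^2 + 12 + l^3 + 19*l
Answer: C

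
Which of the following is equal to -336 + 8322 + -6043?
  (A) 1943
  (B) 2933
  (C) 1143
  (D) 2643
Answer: A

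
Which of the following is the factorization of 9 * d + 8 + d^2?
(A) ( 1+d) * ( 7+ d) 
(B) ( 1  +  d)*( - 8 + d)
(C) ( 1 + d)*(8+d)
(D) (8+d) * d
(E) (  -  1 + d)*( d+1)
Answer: C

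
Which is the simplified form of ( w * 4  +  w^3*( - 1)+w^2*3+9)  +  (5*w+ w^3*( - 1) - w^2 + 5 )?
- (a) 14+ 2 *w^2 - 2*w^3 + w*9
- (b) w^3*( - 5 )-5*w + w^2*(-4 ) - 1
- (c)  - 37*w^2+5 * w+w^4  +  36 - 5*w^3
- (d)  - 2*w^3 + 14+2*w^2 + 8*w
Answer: a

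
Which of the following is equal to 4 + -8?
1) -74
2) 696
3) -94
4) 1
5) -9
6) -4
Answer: 6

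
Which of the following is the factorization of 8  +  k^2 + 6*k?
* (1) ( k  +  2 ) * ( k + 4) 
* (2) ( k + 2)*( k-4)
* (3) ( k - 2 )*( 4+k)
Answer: 1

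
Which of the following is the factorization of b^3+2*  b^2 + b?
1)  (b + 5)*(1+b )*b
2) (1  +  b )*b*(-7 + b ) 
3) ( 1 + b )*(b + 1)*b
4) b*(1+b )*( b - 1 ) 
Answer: 3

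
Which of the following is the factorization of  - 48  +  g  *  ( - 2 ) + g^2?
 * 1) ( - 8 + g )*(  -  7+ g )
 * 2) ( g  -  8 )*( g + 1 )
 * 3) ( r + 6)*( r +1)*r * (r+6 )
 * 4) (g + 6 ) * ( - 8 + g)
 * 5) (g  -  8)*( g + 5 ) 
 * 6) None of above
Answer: 4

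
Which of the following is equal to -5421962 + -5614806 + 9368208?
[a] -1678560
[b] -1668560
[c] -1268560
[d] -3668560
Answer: b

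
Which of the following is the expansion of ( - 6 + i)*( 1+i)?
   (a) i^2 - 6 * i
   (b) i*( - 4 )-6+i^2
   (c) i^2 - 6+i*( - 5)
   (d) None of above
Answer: c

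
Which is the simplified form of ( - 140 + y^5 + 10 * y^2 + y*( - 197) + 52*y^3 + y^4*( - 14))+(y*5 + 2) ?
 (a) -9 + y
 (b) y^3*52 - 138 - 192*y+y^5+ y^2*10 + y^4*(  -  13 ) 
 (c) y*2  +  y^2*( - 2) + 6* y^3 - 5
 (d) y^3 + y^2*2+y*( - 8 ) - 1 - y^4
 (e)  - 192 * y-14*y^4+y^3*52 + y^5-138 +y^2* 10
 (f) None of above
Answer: e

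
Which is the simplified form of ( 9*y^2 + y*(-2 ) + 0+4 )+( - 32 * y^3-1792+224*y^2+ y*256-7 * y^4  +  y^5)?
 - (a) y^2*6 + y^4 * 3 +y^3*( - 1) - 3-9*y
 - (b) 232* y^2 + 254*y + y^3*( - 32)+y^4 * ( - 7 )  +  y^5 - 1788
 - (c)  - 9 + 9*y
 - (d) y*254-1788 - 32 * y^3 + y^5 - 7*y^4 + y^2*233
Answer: d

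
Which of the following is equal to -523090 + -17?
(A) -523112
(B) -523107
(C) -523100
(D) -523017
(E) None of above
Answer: B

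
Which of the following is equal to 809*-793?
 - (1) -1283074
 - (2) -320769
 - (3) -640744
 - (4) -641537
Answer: 4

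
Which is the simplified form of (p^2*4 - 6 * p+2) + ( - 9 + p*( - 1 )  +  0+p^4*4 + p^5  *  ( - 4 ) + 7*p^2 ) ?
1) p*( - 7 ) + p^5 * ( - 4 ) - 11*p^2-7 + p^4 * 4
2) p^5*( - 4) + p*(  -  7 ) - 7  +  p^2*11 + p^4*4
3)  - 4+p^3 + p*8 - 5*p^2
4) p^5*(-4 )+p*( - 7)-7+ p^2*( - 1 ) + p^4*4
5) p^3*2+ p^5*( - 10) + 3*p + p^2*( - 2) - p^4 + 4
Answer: 2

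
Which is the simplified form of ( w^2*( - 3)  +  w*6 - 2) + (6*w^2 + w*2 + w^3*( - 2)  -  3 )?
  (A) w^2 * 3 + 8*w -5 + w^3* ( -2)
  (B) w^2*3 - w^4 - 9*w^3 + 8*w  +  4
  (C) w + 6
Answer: A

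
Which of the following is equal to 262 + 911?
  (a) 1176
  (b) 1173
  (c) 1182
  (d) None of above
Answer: b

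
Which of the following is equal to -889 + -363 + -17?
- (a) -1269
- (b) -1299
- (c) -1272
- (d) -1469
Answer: a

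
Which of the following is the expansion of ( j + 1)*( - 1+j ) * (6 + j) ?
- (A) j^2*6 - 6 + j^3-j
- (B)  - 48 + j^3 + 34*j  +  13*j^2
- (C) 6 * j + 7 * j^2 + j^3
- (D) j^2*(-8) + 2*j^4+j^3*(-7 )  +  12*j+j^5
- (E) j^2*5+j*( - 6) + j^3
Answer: A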